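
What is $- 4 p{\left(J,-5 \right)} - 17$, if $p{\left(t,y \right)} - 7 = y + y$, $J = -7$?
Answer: $-5$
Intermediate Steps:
$p{\left(t,y \right)} = 7 + 2 y$ ($p{\left(t,y \right)} = 7 + \left(y + y\right) = 7 + 2 y$)
$- 4 p{\left(J,-5 \right)} - 17 = - 4 \left(7 + 2 \left(-5\right)\right) - 17 = - 4 \left(7 - 10\right) - 17 = \left(-4\right) \left(-3\right) - 17 = 12 - 17 = -5$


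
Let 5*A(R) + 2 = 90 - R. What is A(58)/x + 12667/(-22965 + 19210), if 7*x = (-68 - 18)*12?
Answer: -2205009/645860 ≈ -3.4141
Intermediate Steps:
A(R) = 88/5 - R/5 (A(R) = -⅖ + (90 - R)/5 = -⅖ + (18 - R/5) = 88/5 - R/5)
x = -1032/7 (x = ((-68 - 18)*12)/7 = (-86*12)/7 = (⅐)*(-1032) = -1032/7 ≈ -147.43)
A(58)/x + 12667/(-22965 + 19210) = (88/5 - ⅕*58)/(-1032/7) + 12667/(-22965 + 19210) = (88/5 - 58/5)*(-7/1032) + 12667/(-3755) = 6*(-7/1032) + 12667*(-1/3755) = -7/172 - 12667/3755 = -2205009/645860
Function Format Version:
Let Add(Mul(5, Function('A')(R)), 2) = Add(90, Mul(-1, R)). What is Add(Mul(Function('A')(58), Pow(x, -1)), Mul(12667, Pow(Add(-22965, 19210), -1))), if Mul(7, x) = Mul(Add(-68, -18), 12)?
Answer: Rational(-2205009, 645860) ≈ -3.4141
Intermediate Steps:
Function('A')(R) = Add(Rational(88, 5), Mul(Rational(-1, 5), R)) (Function('A')(R) = Add(Rational(-2, 5), Mul(Rational(1, 5), Add(90, Mul(-1, R)))) = Add(Rational(-2, 5), Add(18, Mul(Rational(-1, 5), R))) = Add(Rational(88, 5), Mul(Rational(-1, 5), R)))
x = Rational(-1032, 7) (x = Mul(Rational(1, 7), Mul(Add(-68, -18), 12)) = Mul(Rational(1, 7), Mul(-86, 12)) = Mul(Rational(1, 7), -1032) = Rational(-1032, 7) ≈ -147.43)
Add(Mul(Function('A')(58), Pow(x, -1)), Mul(12667, Pow(Add(-22965, 19210), -1))) = Add(Mul(Add(Rational(88, 5), Mul(Rational(-1, 5), 58)), Pow(Rational(-1032, 7), -1)), Mul(12667, Pow(Add(-22965, 19210), -1))) = Add(Mul(Add(Rational(88, 5), Rational(-58, 5)), Rational(-7, 1032)), Mul(12667, Pow(-3755, -1))) = Add(Mul(6, Rational(-7, 1032)), Mul(12667, Rational(-1, 3755))) = Add(Rational(-7, 172), Rational(-12667, 3755)) = Rational(-2205009, 645860)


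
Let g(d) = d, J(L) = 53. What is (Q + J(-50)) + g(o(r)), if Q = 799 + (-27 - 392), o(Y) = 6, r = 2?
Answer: 439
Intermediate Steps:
Q = 380 (Q = 799 - 419 = 380)
(Q + J(-50)) + g(o(r)) = (380 + 53) + 6 = 433 + 6 = 439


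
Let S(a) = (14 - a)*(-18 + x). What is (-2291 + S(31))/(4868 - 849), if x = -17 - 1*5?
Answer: -1611/4019 ≈ -0.40085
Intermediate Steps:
x = -22 (x = -17 - 5 = -22)
S(a) = -560 + 40*a (S(a) = (14 - a)*(-18 - 22) = (14 - a)*(-40) = -560 + 40*a)
(-2291 + S(31))/(4868 - 849) = (-2291 + (-560 + 40*31))/(4868 - 849) = (-2291 + (-560 + 1240))/4019 = (-2291 + 680)*(1/4019) = -1611*1/4019 = -1611/4019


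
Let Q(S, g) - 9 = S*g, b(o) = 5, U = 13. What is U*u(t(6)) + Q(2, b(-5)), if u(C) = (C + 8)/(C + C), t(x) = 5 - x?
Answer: -53/2 ≈ -26.500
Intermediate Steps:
Q(S, g) = 9 + S*g
u(C) = (8 + C)/(2*C) (u(C) = (8 + C)/((2*C)) = (8 + C)*(1/(2*C)) = (8 + C)/(2*C))
U*u(t(6)) + Q(2, b(-5)) = 13*((8 + (5 - 1*6))/(2*(5 - 1*6))) + (9 + 2*5) = 13*((8 + (5 - 6))/(2*(5 - 6))) + (9 + 10) = 13*((1/2)*(8 - 1)/(-1)) + 19 = 13*((1/2)*(-1)*7) + 19 = 13*(-7/2) + 19 = -91/2 + 19 = -53/2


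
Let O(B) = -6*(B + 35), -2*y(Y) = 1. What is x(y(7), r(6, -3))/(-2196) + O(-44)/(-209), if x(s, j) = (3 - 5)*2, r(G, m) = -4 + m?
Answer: -29437/114741 ≈ -0.25655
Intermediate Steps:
y(Y) = -1/2 (y(Y) = -1/2*1 = -1/2)
O(B) = -210 - 6*B (O(B) = -6*(35 + B) = -210 - 6*B)
x(s, j) = -4 (x(s, j) = -2*2 = -4)
x(y(7), r(6, -3))/(-2196) + O(-44)/(-209) = -4/(-2196) + (-210 - 6*(-44))/(-209) = -4*(-1/2196) + (-210 + 264)*(-1/209) = 1/549 + 54*(-1/209) = 1/549 - 54/209 = -29437/114741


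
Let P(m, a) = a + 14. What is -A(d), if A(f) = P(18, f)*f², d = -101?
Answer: 887487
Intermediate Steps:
P(m, a) = 14 + a
A(f) = f²*(14 + f) (A(f) = (14 + f)*f² = f²*(14 + f))
-A(d) = -(-101)²*(14 - 101) = -10201*(-87) = -1*(-887487) = 887487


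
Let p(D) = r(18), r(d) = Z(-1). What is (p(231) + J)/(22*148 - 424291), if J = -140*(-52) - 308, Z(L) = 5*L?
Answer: -6967/421035 ≈ -0.016547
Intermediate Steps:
r(d) = -5 (r(d) = 5*(-1) = -5)
p(D) = -5
J = 6972 (J = 7280 - 308 = 6972)
(p(231) + J)/(22*148 - 424291) = (-5 + 6972)/(22*148 - 424291) = 6967/(3256 - 424291) = 6967/(-421035) = 6967*(-1/421035) = -6967/421035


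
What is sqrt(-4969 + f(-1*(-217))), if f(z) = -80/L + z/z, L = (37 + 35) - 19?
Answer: 2*I*sqrt(3489838)/53 ≈ 70.495*I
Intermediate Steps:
L = 53 (L = 72 - 19 = 53)
f(z) = -27/53 (f(z) = -80/53 + z/z = -80*1/53 + 1 = -80/53 + 1 = -27/53)
sqrt(-4969 + f(-1*(-217))) = sqrt(-4969 - 27/53) = sqrt(-263384/53) = 2*I*sqrt(3489838)/53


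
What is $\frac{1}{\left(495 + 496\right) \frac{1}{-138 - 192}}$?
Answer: $- \frac{330}{991} \approx -0.333$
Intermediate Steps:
$\frac{1}{\left(495 + 496\right) \frac{1}{-138 - 192}} = \frac{1}{991 \frac{1}{-330}} = \frac{1}{991 \left(- \frac{1}{330}\right)} = \frac{1}{- \frac{991}{330}} = - \frac{330}{991}$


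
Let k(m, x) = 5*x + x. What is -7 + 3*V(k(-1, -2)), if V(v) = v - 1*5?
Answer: -58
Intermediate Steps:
k(m, x) = 6*x
V(v) = -5 + v (V(v) = v - 5 = -5 + v)
-7 + 3*V(k(-1, -2)) = -7 + 3*(-5 + 6*(-2)) = -7 + 3*(-5 - 12) = -7 + 3*(-17) = -7 - 51 = -58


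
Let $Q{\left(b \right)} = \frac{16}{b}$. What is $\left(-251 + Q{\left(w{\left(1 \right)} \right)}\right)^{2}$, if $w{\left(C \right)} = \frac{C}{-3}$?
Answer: $89401$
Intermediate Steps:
$w{\left(C \right)} = - \frac{C}{3}$ ($w{\left(C \right)} = C \left(- \frac{1}{3}\right) = - \frac{C}{3}$)
$\left(-251 + Q{\left(w{\left(1 \right)} \right)}\right)^{2} = \left(-251 + \frac{16}{\left(- \frac{1}{3}\right) 1}\right)^{2} = \left(-251 + \frac{16}{- \frac{1}{3}}\right)^{2} = \left(-251 + 16 \left(-3\right)\right)^{2} = \left(-251 - 48\right)^{2} = \left(-299\right)^{2} = 89401$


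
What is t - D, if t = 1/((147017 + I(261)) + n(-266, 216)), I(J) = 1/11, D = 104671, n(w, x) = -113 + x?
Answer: -169391277380/1618321 ≈ -1.0467e+5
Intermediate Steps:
I(J) = 1/11
t = 11/1618321 (t = 1/((147017 + 1/11) + (-113 + 216)) = 1/(1617188/11 + 103) = 1/(1618321/11) = 11/1618321 ≈ 6.7972e-6)
t - D = 11/1618321 - 1*104671 = 11/1618321 - 104671 = -169391277380/1618321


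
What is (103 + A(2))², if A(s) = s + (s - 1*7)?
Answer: 10000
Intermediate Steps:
A(s) = -7 + 2*s (A(s) = s + (s - 7) = s + (-7 + s) = -7 + 2*s)
(103 + A(2))² = (103 + (-7 + 2*2))² = (103 + (-7 + 4))² = (103 - 3)² = 100² = 10000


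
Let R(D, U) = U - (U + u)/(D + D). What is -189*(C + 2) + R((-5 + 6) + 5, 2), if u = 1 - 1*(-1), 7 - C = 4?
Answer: -2830/3 ≈ -943.33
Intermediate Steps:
C = 3 (C = 7 - 1*4 = 7 - 4 = 3)
u = 2 (u = 1 + 1 = 2)
R(D, U) = U - (2 + U)/(2*D) (R(D, U) = U - (U + 2)/(D + D) = U - (2 + U)/(2*D))
-189*(C + 2) + R((-5 + 6) + 5, 2) = -189*(3 + 2) + (-1 - 1/2*2 + ((-5 + 6) + 5)*2)/((-5 + 6) + 5) = -189*5 + (-1 - 1 + (1 + 5)*2)/(1 + 5) = -63*15 + (-1 - 1 + 6*2)/6 = -945 + (-1 - 1 + 12)/6 = -945 + (1/6)*10 = -945 + 5/3 = -2830/3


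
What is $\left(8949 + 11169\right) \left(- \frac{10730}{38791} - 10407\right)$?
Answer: $- \frac{8121810962706}{38791} \approx -2.0937 \cdot 10^{8}$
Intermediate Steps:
$\left(8949 + 11169\right) \left(- \frac{10730}{38791} - 10407\right) = 20118 \left(\left(-10730\right) \frac{1}{38791} - 10407\right) = 20118 \left(- \frac{10730}{38791} - 10407\right) = 20118 \left(- \frac{403708667}{38791}\right) = - \frac{8121810962706}{38791}$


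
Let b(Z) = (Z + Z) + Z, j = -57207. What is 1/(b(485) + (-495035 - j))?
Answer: -1/436373 ≈ -2.2916e-6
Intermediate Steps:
b(Z) = 3*Z (b(Z) = 2*Z + Z = 3*Z)
1/(b(485) + (-495035 - j)) = 1/(3*485 + (-495035 - 1*(-57207))) = 1/(1455 + (-495035 + 57207)) = 1/(1455 - 437828) = 1/(-436373) = -1/436373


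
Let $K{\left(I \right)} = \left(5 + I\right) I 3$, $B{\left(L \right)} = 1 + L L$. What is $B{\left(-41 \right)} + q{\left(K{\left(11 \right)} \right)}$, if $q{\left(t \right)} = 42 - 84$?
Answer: $1640$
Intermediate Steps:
$B{\left(L \right)} = 1 + L^{2}$
$K{\left(I \right)} = 3 I \left(5 + I\right)$ ($K{\left(I \right)} = I \left(5 + I\right) 3 = 3 I \left(5 + I\right)$)
$q{\left(t \right)} = -42$
$B{\left(-41 \right)} + q{\left(K{\left(11 \right)} \right)} = \left(1 + \left(-41\right)^{2}\right) - 42 = \left(1 + 1681\right) - 42 = 1682 - 42 = 1640$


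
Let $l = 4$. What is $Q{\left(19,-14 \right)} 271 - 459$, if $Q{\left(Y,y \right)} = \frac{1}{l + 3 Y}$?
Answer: $- \frac{27728}{61} \approx -454.56$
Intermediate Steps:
$Q{\left(Y,y \right)} = \frac{1}{4 + 3 Y}$
$Q{\left(19,-14 \right)} 271 - 459 = \frac{1}{4 + 3 \cdot 19} \cdot 271 - 459 = \frac{1}{4 + 57} \cdot 271 - 459 = \frac{1}{61} \cdot 271 - 459 = \frac{271}{61} - 459 = - \frac{27728}{61}$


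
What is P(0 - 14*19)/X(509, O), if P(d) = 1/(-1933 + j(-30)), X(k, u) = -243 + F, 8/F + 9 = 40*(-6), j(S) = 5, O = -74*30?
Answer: 249/116672920 ≈ 2.1342e-6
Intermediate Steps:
O = -2220
F = -8/249 (F = 8/(-9 + 40*(-6)) = 8/(-9 - 240) = 8/(-249) = 8*(-1/249) = -8/249 ≈ -0.032129)
X(k, u) = -60515/249 (X(k, u) = -243 - 8/249 = -60515/249)
P(d) = -1/1928 (P(d) = 1/(-1933 + 5) = 1/(-1928) = -1/1928)
P(0 - 14*19)/X(509, O) = -1/(1928*(-60515/249)) = -1/1928*(-249/60515) = 249/116672920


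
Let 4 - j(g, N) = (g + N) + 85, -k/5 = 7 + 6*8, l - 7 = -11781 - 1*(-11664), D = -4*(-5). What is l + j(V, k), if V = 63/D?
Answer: 1617/20 ≈ 80.850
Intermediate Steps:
D = 20
l = -110 (l = 7 + (-11781 - 1*(-11664)) = 7 + (-11781 + 11664) = 7 - 117 = -110)
k = -275 (k = -5*(7 + 6*8) = -5*(7 + 48) = -5*55 = -275)
V = 63/20 ≈ 3.1500
j(g, N) = -81 - N - g (j(g, N) = 4 - ((g + N) + 85) = 4 - ((N + g) + 85) = 4 - (85 + N + g) = 4 + (-85 - N - g) = -81 - N - g)
l + j(V, k) = -110 + (-81 - 1*(-275) - 1*63/20) = -110 + (-81 + 275 - 63/20) = -110 + 3817/20 = 1617/20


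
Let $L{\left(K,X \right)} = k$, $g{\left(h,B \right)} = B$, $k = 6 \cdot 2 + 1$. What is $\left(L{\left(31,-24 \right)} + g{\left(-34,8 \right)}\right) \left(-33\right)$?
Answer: $-693$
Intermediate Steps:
$k = 13$ ($k = 12 + 1 = 13$)
$L{\left(K,X \right)} = 13$
$\left(L{\left(31,-24 \right)} + g{\left(-34,8 \right)}\right) \left(-33\right) = \left(13 + 8\right) \left(-33\right) = 21 \left(-33\right) = -693$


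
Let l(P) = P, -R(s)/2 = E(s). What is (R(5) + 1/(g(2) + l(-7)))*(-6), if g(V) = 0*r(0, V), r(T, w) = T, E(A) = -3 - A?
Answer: -666/7 ≈ -95.143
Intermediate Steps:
R(s) = 6 + 2*s (R(s) = -2*(-3 - s) = 6 + 2*s)
g(V) = 0 (g(V) = 0*0 = 0)
(R(5) + 1/(g(2) + l(-7)))*(-6) = ((6 + 2*5) + 1/(0 - 7))*(-6) = ((6 + 10) + 1/(-7))*(-6) = (16 - ⅐)*(-6) = (111/7)*(-6) = -666/7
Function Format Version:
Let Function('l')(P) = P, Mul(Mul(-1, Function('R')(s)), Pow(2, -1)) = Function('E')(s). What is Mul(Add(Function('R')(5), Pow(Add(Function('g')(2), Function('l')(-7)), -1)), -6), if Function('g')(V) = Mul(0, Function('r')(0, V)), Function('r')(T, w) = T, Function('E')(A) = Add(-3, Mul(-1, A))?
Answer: Rational(-666, 7) ≈ -95.143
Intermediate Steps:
Function('R')(s) = Add(6, Mul(2, s)) (Function('R')(s) = Mul(-2, Add(-3, Mul(-1, s))) = Add(6, Mul(2, s)))
Function('g')(V) = 0 (Function('g')(V) = Mul(0, 0) = 0)
Mul(Add(Function('R')(5), Pow(Add(Function('g')(2), Function('l')(-7)), -1)), -6) = Mul(Add(Add(6, Mul(2, 5)), Pow(Add(0, -7), -1)), -6) = Mul(Add(Add(6, 10), Pow(-7, -1)), -6) = Mul(Add(16, Rational(-1, 7)), -6) = Mul(Rational(111, 7), -6) = Rational(-666, 7)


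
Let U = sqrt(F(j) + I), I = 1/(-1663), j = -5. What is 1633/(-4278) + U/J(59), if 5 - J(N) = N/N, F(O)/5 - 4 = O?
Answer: -71/186 + 3*I*sqrt(384153)/3326 ≈ -0.38172 + 0.55905*I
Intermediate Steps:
F(O) = 20 + 5*O
I = -1/1663 ≈ -0.00060132
J(N) = 4 (J(N) = 5 - N/N = 5 - 1*1 = 5 - 1 = 4)
U = 6*I*sqrt(384153)/1663 (U = sqrt((20 + 5*(-5)) - 1/1663) = sqrt((20 - 25) - 1/1663) = sqrt(-5 - 1/1663) = sqrt(-8316/1663) = 6*I*sqrt(384153)/1663 ≈ 2.2362*I)
1633/(-4278) + U/J(59) = 1633/(-4278) + (6*I*sqrt(384153)/1663)/4 = 1633*(-1/4278) + (6*I*sqrt(384153)/1663)*(1/4) = -71/186 + 3*I*sqrt(384153)/3326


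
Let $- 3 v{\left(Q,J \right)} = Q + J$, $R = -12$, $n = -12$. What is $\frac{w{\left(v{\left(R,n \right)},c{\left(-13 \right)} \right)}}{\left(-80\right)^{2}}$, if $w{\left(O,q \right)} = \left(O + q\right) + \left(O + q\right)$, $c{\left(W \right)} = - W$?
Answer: $\frac{21}{3200} \approx 0.0065625$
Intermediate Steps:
$v{\left(Q,J \right)} = - \frac{J}{3} - \frac{Q}{3}$ ($v{\left(Q,J \right)} = - \frac{Q + J}{3} = - \frac{J + Q}{3} = - \frac{J}{3} - \frac{Q}{3}$)
$w{\left(O,q \right)} = 2 O + 2 q$
$\frac{w{\left(v{\left(R,n \right)},c{\left(-13 \right)} \right)}}{\left(-80\right)^{2}} = \frac{2 \left(\left(- \frac{1}{3}\right) \left(-12\right) - -4\right) + 2 \left(\left(-1\right) \left(-13\right)\right)}{\left(-80\right)^{2}} = \frac{2 \left(4 + 4\right) + 2 \cdot 13}{6400} = \left(2 \cdot 8 + 26\right) \frac{1}{6400} = \left(16 + 26\right) \frac{1}{6400} = 42 \cdot \frac{1}{6400} = \frac{21}{3200}$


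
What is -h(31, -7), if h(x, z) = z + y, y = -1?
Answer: 8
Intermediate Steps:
h(x, z) = -1 + z (h(x, z) = z - 1 = -1 + z)
-h(31, -7) = -(-1 - 7) = -1*(-8) = 8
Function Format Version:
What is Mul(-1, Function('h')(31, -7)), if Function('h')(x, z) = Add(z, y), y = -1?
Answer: 8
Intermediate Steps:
Function('h')(x, z) = Add(-1, z) (Function('h')(x, z) = Add(z, -1) = Add(-1, z))
Mul(-1, Function('h')(31, -7)) = Mul(-1, Add(-1, -7)) = Mul(-1, -8) = 8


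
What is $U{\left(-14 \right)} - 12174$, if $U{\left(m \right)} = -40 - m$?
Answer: $-12200$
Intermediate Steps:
$U{\left(-14 \right)} - 12174 = \left(-40 - -14\right) - 12174 = \left(-40 + 14\right) - 12174 = -26 - 12174 = -12200$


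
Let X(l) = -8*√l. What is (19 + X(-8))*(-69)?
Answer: -1311 + 1104*I*√2 ≈ -1311.0 + 1561.3*I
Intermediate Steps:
(19 + X(-8))*(-69) = (19 - 16*I*√2)*(-69) = -1311 + 1104*I*√2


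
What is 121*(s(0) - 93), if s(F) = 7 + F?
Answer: -10406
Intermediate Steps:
121*(s(0) - 93) = 121*((7 + 0) - 93) = 121*(7 - 93) = 121*(-86) = -10406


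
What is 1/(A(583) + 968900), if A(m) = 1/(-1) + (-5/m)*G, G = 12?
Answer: 583/564868057 ≈ 1.0321e-6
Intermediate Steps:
A(m) = -1 - 60/m (A(m) = 1/(-1) - 5/m*12 = -1 - 60/m)
1/(A(583) + 968900) = 1/((-60 - 1*583)/583 + 968900) = 1/((-60 - 583)/583 + 968900) = 1/((1/583)*(-643) + 968900) = 1/(-643/583 + 968900) = 1/(564868057/583) = 583/564868057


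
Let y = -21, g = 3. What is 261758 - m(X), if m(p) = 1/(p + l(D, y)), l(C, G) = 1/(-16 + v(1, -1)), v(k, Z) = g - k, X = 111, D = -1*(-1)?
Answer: 406510160/1553 ≈ 2.6176e+5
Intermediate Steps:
D = 1
v(k, Z) = 3 - k
l(C, G) = -1/14 (l(C, G) = 1/(-16 + (3 - 1*1)) = 1/(-16 + (3 - 1)) = 1/(-16 + 2) = 1/(-14) = -1/14)
m(p) = 1/(-1/14 + p) (m(p) = 1/(p - 1/14) = 1/(-1/14 + p))
261758 - m(X) = 261758 - 14/(-1 + 14*111) = 261758 - 14/(-1 + 1554) = 261758 - 14/1553 = 406510160/1553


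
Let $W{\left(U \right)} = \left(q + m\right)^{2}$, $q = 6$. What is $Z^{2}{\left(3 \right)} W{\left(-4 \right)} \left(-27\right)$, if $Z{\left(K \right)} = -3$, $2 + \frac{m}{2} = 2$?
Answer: $-8748$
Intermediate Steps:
$m = 0$ ($m = -4 + 2 \cdot 2 = -4 + 4 = 0$)
$W{\left(U \right)} = 36$ ($W{\left(U \right)} = \left(6 + 0\right)^{2} = 6^{2} = 36$)
$Z^{2}{\left(3 \right)} W{\left(-4 \right)} \left(-27\right) = \left(-3\right)^{2} \cdot 36 \left(-27\right) = 9 \cdot 36 \left(-27\right) = 324 \left(-27\right) = -8748$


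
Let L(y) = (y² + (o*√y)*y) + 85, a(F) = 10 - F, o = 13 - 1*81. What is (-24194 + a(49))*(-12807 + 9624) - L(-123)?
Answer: 77118425 - 8364*I*√123 ≈ 7.7118e+7 - 92761.0*I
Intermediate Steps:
o = -68 (o = 13 - 81 = -68)
L(y) = 85 + y² - 68*y^(3/2) (L(y) = (y² + (-68*√y)*y) + 85 = (y² - 68*y^(3/2)) + 85 = 85 + y² - 68*y^(3/2))
(-24194 + a(49))*(-12807 + 9624) - L(-123) = (-24194 + (10 - 1*49))*(-12807 + 9624) - (85 + (-123)² - (-8364)*I*√123) = (-24194 + (10 - 49))*(-3183) - (85 + 15129 - (-8364)*I*√123) = (-24194 - 39)*(-3183) - (85 + 15129 + 8364*I*√123) = -24233*(-3183) - (15214 + 8364*I*√123) = 77133639 + (-15214 - 8364*I*√123) = 77118425 - 8364*I*√123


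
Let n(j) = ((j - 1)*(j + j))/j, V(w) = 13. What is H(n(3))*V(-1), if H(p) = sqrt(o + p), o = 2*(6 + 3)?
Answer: 13*sqrt(22) ≈ 60.975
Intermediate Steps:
o = 18 (o = 2*9 = 18)
n(j) = -2 + 2*j (n(j) = ((-1 + j)*(2*j))/j = (2*j*(-1 + j))/j = -2 + 2*j)
H(p) = sqrt(18 + p)
H(n(3))*V(-1) = sqrt(18 + (-2 + 2*3))*13 = sqrt(18 + (-2 + 6))*13 = sqrt(18 + 4)*13 = sqrt(22)*13 = 13*sqrt(22)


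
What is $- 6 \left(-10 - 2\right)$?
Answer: $72$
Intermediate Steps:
$- 6 \left(-10 - 2\right) = \left(-6\right) \left(-12\right) = 72$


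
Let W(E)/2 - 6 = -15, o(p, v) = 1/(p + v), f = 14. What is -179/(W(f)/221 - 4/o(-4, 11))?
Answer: 39559/6206 ≈ 6.3743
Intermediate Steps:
W(E) = -18 (W(E) = 12 + 2*(-15) = 12 - 30 = -18)
-179/(W(f)/221 - 4/o(-4, 11)) = -179/(-18/221 - 4/(1/(-4 + 11))) = -179/(-18*1/221 - 4/(1/7)) = -179/(-18/221 - 4/⅐) = -179/(-18/221 - 4*7) = -179/(-18/221 - 28) = -179/(-6206/221) = -179*(-221/6206) = 39559/6206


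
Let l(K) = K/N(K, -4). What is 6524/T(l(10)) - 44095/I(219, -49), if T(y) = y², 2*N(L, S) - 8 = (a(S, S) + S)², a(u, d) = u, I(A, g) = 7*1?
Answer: 13694057/175 ≈ 78252.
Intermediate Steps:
I(A, g) = 7
N(L, S) = 4 + 2*S² (N(L, S) = 4 + (S + S)²/2 = 4 + (2*S)²/2 = 4 + (4*S²)/2 = 4 + 2*S²)
l(K) = K/36 (l(K) = K/(4 + 2*(-4)²) = K/(4 + 2*16) = K/(4 + 32) = K/36)
6524/T(l(10)) - 44095/I(219, -49) = 6524/(((1/36)*10)²) - 44095/7 = 6524/((5/18)²) - 44095*⅐ = 6524/(25/324) - 44095/7 = 6524*(324/25) - 44095/7 = 2113776/25 - 44095/7 = 13694057/175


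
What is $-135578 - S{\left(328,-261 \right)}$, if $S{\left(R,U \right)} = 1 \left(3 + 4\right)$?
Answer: $-135585$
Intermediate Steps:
$S{\left(R,U \right)} = 7$ ($S{\left(R,U \right)} = 1 \cdot 7 = 7$)
$-135578 - S{\left(328,-261 \right)} = -135578 - 7 = -135585$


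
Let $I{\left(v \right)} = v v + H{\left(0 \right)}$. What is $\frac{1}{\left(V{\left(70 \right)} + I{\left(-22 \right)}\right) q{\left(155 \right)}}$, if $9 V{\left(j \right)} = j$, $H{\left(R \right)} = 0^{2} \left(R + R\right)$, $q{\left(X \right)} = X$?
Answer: $\frac{9}{686030} \approx 1.3119 \cdot 10^{-5}$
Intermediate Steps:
$H{\left(R \right)} = 0$ ($H{\left(R \right)} = 0 \cdot 2 R = 0$)
$V{\left(j \right)} = \frac{j}{9}$
$I{\left(v \right)} = v^{2}$ ($I{\left(v \right)} = v v + 0 = v^{2} + 0 = v^{2}$)
$\frac{1}{\left(V{\left(70 \right)} + I{\left(-22 \right)}\right) q{\left(155 \right)}} = \frac{1}{\left(\frac{1}{9} \cdot 70 + \left(-22\right)^{2}\right) 155} = \frac{1}{\frac{70}{9} + 484} \cdot \frac{1}{155} = \frac{1}{\frac{4426}{9}} \cdot \frac{1}{155} = \frac{9}{4426} \cdot \frac{1}{155} = \frac{9}{686030}$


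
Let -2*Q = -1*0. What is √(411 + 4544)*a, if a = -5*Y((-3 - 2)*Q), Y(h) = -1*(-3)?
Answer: -15*√4955 ≈ -1055.9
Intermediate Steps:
Q = 0 (Q = -(-1)*0/2 = -½*0 = 0)
Y(h) = 3
a = -15 (a = -5*3 = -15)
√(411 + 4544)*a = √(411 + 4544)*(-15) = √4955*(-15) = -15*√4955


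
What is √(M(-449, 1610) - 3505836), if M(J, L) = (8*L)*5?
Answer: 2*I*√860359 ≈ 1855.1*I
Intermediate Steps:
M(J, L) = 40*L
√(M(-449, 1610) - 3505836) = √(40*1610 - 3505836) = √(64400 - 3505836) = √(-3441436) = 2*I*√860359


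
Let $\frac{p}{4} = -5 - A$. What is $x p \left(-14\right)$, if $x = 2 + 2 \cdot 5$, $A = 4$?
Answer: $6048$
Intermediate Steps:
$x = 12$ ($x = 2 + 10 = 12$)
$p = -36$ ($p = 4 \left(-5 - 4\right) = 4 \left(-9\right) = -36$)
$x p \left(-14\right) = 12 \left(-36\right) \left(-14\right) = \left(-432\right) \left(-14\right) = 6048$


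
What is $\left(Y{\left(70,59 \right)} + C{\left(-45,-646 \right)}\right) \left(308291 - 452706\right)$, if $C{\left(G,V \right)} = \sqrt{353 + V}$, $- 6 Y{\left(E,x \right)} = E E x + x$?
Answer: $\frac{41758896985}{6} - 144415 i \sqrt{293} \approx 6.9598 \cdot 10^{9} - 2.472 \cdot 10^{6} i$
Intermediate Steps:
$Y{\left(E,x \right)} = - \frac{x}{6} - \frac{x E^{2}}{6}$ ($Y{\left(E,x \right)} = - \frac{E E x + x}{6} = - \frac{E^{2} x + x}{6} = - \frac{x E^{2} + x}{6} = - \frac{x + x E^{2}}{6} = - \frac{x}{6} - \frac{x E^{2}}{6}$)
$\left(Y{\left(70,59 \right)} + C{\left(-45,-646 \right)}\right) \left(308291 - 452706\right) = \left(\left(- \frac{1}{6}\right) 59 \left(1 + 70^{2}\right) + \sqrt{353 - 646}\right) \left(308291 - 452706\right) = \left(\left(- \frac{1}{6}\right) 59 \left(1 + 4900\right) + \sqrt{-293}\right) \left(-144415\right) = \left(\left(- \frac{1}{6}\right) 59 \cdot 4901 + i \sqrt{293}\right) \left(-144415\right) = \left(- \frac{289159}{6} + i \sqrt{293}\right) \left(-144415\right) = \frac{41758896985}{6} - 144415 i \sqrt{293}$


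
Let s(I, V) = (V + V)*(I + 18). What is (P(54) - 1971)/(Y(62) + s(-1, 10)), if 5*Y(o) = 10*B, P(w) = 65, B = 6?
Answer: -953/176 ≈ -5.4148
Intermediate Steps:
Y(o) = 12 (Y(o) = (10*6)/5 = (1/5)*60 = 12)
s(I, V) = 2*V*(18 + I) (s(I, V) = (2*V)*(18 + I) = 2*V*(18 + I))
(P(54) - 1971)/(Y(62) + s(-1, 10)) = (65 - 1971)/(12 + 2*10*(18 - 1)) = -1906/(12 + 2*10*17) = -1906/(12 + 340) = -1906/352 = -1906*1/352 = -953/176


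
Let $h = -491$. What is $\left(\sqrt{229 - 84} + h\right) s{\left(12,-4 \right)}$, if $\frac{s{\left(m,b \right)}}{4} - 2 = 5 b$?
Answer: $35352 - 72 \sqrt{145} \approx 34485.0$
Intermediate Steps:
$s{\left(m,b \right)} = 8 + 20 b$ ($s{\left(m,b \right)} = 8 + 4 \cdot 5 b = 8 + 20 b$)
$\left(\sqrt{229 - 84} + h\right) s{\left(12,-4 \right)} = \left(\sqrt{229 - 84} - 491\right) \left(8 + 20 \left(-4\right)\right) = \left(\sqrt{145} - 491\right) \left(8 - 80\right) = \left(-491 + \sqrt{145}\right) \left(-72\right) = 35352 - 72 \sqrt{145}$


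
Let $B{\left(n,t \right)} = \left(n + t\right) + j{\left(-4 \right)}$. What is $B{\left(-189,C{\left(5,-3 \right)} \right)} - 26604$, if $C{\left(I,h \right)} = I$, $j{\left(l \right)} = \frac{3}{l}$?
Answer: $- \frac{107155}{4} \approx -26789.0$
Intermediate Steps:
$B{\left(n,t \right)} = - \frac{3}{4} + n + t$ ($B{\left(n,t \right)} = \left(n + t\right) + \frac{3}{-4} = \left(n + t\right) + 3 \left(- \frac{1}{4}\right) = \left(n + t\right) - \frac{3}{4} = - \frac{3}{4} + n + t$)
$B{\left(-189,C{\left(5,-3 \right)} \right)} - 26604 = \left(- \frac{3}{4} - 189 + 5\right) - 26604 = - \frac{739}{4} - 26604 = - \frac{107155}{4}$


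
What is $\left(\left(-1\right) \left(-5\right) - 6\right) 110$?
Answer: $-110$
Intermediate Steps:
$\left(\left(-1\right) \left(-5\right) - 6\right) 110 = \left(5 - 6\right) 110 = \left(-1\right) 110 = -110$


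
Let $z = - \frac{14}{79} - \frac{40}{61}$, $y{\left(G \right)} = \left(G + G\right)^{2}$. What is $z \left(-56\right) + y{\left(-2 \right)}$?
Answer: $\frac{301888}{4819} \approx 62.645$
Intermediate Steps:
$y{\left(G \right)} = 4 G^{2}$ ($y{\left(G \right)} = \left(2 G\right)^{2} = 4 G^{2}$)
$z = - \frac{4014}{4819}$ ($z = \left(-14\right) \frac{1}{79} - \frac{40}{61} = - \frac{14}{79} - \frac{40}{61} = - \frac{4014}{4819} \approx -0.83295$)
$z \left(-56\right) + y{\left(-2 \right)} = \left(- \frac{4014}{4819}\right) \left(-56\right) + 4 \left(-2\right)^{2} = \frac{224784}{4819} + 4 \cdot 4 = \frac{224784}{4819} + 16 = \frac{301888}{4819}$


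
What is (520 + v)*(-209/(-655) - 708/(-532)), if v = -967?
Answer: -64248204/87115 ≈ -737.51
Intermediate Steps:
(520 + v)*(-209/(-655) - 708/(-532)) = (520 - 967)*(-209/(-655) - 708/(-532)) = -447*(-209*(-1/655) - 708*(-1/532)) = -447*(209/655 + 177/133) = -447*143732/87115 = -64248204/87115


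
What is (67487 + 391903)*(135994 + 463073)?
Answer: 275205389130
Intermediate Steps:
(67487 + 391903)*(135994 + 463073) = 459390*599067 = 275205389130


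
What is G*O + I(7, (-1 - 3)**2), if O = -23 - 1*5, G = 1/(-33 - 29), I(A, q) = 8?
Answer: 262/31 ≈ 8.4516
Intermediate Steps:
G = -1/62 (G = 1/(-62) = -1/62 ≈ -0.016129)
O = -28 (O = -23 - 5 = -28)
G*O + I(7, (-1 - 3)**2) = -1/62*(-28) + 8 = 14/31 + 8 = 262/31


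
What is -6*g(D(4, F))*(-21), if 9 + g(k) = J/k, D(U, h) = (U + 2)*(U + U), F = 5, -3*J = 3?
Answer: -9093/8 ≈ -1136.6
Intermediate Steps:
J = -1 (J = -⅓*3 = -1)
D(U, h) = 2*U*(2 + U) (D(U, h) = (2 + U)*(2*U) = 2*U*(2 + U))
g(k) = -9 - 1/k
-6*g(D(4, F))*(-21) = -6*(-9 - 1/(2*4*(2 + 4)))*(-21) = -6*(-9 - 1/(2*4*6))*(-21) = -6*(-9 - 1/48)*(-21) = -6*(-433/48)*(-21) = (433/8)*(-21) = -9093/8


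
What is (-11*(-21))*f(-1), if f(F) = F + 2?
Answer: 231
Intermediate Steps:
f(F) = 2 + F
(-11*(-21))*f(-1) = (-11*(-21))*(2 - 1) = 231*1 = 231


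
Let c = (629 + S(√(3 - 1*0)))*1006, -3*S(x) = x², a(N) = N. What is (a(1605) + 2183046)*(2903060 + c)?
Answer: 7722365525028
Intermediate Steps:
S(x) = -x²/3
c = 631768 (c = (629 - (√(3 - 1*0))²/3)*1006 = (629 - (√(3 + 0))²/3)*1006 = (629 - (√3)²/3)*1006 = (629 - ⅓*3)*1006 = (629 - 1)*1006 = 628*1006 = 631768)
(a(1605) + 2183046)*(2903060 + c) = (1605 + 2183046)*(2903060 + 631768) = 2184651*3534828 = 7722365525028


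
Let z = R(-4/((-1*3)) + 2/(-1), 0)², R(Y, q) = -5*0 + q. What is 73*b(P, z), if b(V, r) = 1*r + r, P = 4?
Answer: 0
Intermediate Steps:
R(Y, q) = q (R(Y, q) = 0 + q = q)
z = 0 (z = 0² = 0)
b(V, r) = 2*r (b(V, r) = r + r = 2*r)
73*b(P, z) = 73*(2*0) = 73*0 = 0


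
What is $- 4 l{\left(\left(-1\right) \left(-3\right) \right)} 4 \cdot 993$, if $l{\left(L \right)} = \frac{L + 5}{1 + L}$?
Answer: $-31776$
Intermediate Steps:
$l{\left(L \right)} = \frac{5 + L}{1 + L}$
$- 4 l{\left(\left(-1\right) \left(-3\right) \right)} 4 \cdot 993 = - 4 \frac{5 - -3}{1 - -3} \cdot 4 \cdot 993 = - 4 \frac{5 + 3}{1 + 3} \cdot 4 \cdot 993 = - 4 \cdot \frac{1}{4} \cdot 8 \cdot 4 \cdot 993 = \left(-4\right) 2 \cdot 4 \cdot 993 = \left(-8\right) 4 \cdot 993 = \left(-32\right) 993 = -31776$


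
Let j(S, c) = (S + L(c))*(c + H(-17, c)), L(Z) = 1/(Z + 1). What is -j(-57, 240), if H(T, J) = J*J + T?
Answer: 794256728/241 ≈ 3.2957e+6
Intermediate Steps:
H(T, J) = T + J² (H(T, J) = J² + T = T + J²)
L(Z) = 1/(1 + Z)
j(S, c) = (S + 1/(1 + c))*(-17 + c + c²) (j(S, c) = (S + 1/(1 + c))*(c + (-17 + c²)) = (S + 1/(1 + c))*(-17 + c + c²))
-j(-57, 240) = -(-17 + 240 + 240² - 57*(1 + 240)*(-17 + 240 + 240²))/(1 + 240) = -(-17 + 240 + 57600 - 57*241*(-17 + 240 + 57600))/241 = -(-17 + 240 + 57600 - 57*241*57823)/241 = -(-17 + 240 + 57600 - 794314551)/241 = -(-794256728)/241 = -1*(-794256728/241) = 794256728/241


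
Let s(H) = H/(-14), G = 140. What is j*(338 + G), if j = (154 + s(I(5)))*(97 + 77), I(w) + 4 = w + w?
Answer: 89409900/7 ≈ 1.2773e+7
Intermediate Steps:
I(w) = -4 + 2*w (I(w) = -4 + (w + w) = -4 + 2*w)
s(H) = -H/14 (s(H) = H*(-1/14) = -H/14)
j = 187050/7 (j = (154 - (-4 + 2*5)/14)*(97 + 77) = (154 - (-4 + 10)/14)*174 = (154 - 1/14*6)*174 = (154 - 3/7)*174 = (1075/7)*174 = 187050/7 ≈ 26721.)
j*(338 + G) = 187050*(338 + 140)/7 = (187050/7)*478 = 89409900/7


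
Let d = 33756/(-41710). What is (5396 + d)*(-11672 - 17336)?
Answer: -33648293728/215 ≈ -1.5650e+8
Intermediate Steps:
d = -174/215 (d = 33756*(-1/41710) = -174/215 ≈ -0.80930)
(5396 + d)*(-11672 - 17336) = (5396 - 174/215)*(-11672 - 17336) = (1159966/215)*(-29008) = -33648293728/215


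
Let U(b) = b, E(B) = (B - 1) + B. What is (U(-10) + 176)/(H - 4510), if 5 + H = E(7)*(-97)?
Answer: -83/2888 ≈ -0.028740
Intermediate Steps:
E(B) = -1 + 2*B (E(B) = (-1 + B) + B = -1 + 2*B)
H = -1266 (H = -5 + (-1 + 2*7)*(-97) = -5 + (-1 + 14)*(-97) = -5 + 13*(-97) = -5 - 1261 = -1266)
(U(-10) + 176)/(H - 4510) = (-10 + 176)/(-1266 - 4510) = 166/(-5776) = 166*(-1/5776) = -83/2888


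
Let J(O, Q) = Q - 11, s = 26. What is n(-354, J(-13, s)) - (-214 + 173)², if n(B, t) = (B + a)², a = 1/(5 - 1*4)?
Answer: 122928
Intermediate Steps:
J(O, Q) = -11 + Q
a = 1 (a = 1/(5 - 4) = 1/1 = 1)
n(B, t) = (1 + B)² (n(B, t) = (B + 1)² = (1 + B)²)
n(-354, J(-13, s)) - (-214 + 173)² = (1 - 354)² - (-214 + 173)² = (-353)² - 1*(-41)² = 124609 - 1*1681 = 124609 - 1681 = 122928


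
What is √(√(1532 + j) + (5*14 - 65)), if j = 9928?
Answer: √(5 + 2*√2865) ≈ 10.585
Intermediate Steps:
√(√(1532 + j) + (5*14 - 65)) = √(√(1532 + 9928) + (5*14 - 65)) = √(√11460 + (70 - 65)) = √(2*√2865 + 5) = √(5 + 2*√2865)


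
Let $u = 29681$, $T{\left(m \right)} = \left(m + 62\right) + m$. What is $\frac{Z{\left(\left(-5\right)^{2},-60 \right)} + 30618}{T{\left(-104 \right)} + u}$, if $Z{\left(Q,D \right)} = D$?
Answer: $\frac{926}{895} \approx 1.0346$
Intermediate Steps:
$T{\left(m \right)} = 62 + 2 m$ ($T{\left(m \right)} = \left(62 + m\right) + m = 62 + 2 m$)
$\frac{Z{\left(\left(-5\right)^{2},-60 \right)} + 30618}{T{\left(-104 \right)} + u} = \frac{-60 + 30618}{\left(62 + 2 \left(-104\right)\right) + 29681} = \frac{30558}{\left(62 - 208\right) + 29681} = \frac{30558}{-146 + 29681} = \frac{30558}{29535} = 30558 \cdot \frac{1}{29535} = \frac{926}{895}$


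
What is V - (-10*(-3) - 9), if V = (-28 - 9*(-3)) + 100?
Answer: 78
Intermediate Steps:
V = 99 (V = (-28 + 27) + 100 = -1 + 100 = 99)
V - (-10*(-3) - 9) = 99 - (-10*(-3) - 9) = 99 - (30 - 9) = 99 - 1*21 = 99 - 21 = 78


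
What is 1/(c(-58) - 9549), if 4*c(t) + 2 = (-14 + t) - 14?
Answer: -1/9571 ≈ -0.00010448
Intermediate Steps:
c(t) = -15/2 + t/4 (c(t) = -1/2 + ((-14 + t) - 14)/4 = -1/2 + (-28 + t)/4 = -1/2 + (-7 + t/4) = -15/2 + t/4)
1/(c(-58) - 9549) = 1/((-15/2 + (1/4)*(-58)) - 9549) = 1/((-15/2 - 29/2) - 9549) = 1/(-22 - 9549) = 1/(-9571) = -1/9571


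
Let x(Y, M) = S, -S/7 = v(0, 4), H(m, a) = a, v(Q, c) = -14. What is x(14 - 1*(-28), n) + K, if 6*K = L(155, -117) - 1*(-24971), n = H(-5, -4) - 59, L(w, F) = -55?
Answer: 12752/3 ≈ 4250.7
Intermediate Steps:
n = -63 (n = -4 - 59 = -63)
K = 12458/3 (K = (-55 - 1*(-24971))/6 = (-55 + 24971)/6 = (⅙)*24916 = 12458/3 ≈ 4152.7)
S = 98 (S = -7*(-14) = 98)
x(Y, M) = 98
x(14 - 1*(-28), n) + K = 98 + 12458/3 = 12752/3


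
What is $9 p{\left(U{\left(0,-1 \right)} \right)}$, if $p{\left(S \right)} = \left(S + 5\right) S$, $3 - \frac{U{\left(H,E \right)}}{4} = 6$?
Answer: $756$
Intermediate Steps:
$U{\left(H,E \right)} = -12$ ($U{\left(H,E \right)} = 12 - 24 = -12$)
$p{\left(S \right)} = S \left(5 + S\right)$ ($p{\left(S \right)} = \left(5 + S\right) S = S \left(5 + S\right)$)
$9 p{\left(U{\left(0,-1 \right)} \right)} = 9 \left(- 12 \left(5 - 12\right)\right) = 9 \left(\left(-12\right) \left(-7\right)\right) = 9 \cdot 84 = 756$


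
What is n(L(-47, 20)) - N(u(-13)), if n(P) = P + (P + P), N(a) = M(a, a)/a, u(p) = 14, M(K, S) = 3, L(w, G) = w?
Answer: -1977/14 ≈ -141.21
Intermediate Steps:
N(a) = 3/a
n(P) = 3*P (n(P) = P + 2*P = 3*P)
n(L(-47, 20)) - N(u(-13)) = 3*(-47) - 3/14 = -141 - 3/14 = -1977/14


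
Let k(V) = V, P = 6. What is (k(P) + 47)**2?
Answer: 2809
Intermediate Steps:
(k(P) + 47)**2 = (6 + 47)**2 = 53**2 = 2809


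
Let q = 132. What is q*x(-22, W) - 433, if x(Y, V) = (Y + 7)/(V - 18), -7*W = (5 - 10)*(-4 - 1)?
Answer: -51523/151 ≈ -341.21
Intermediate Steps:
W = -25/7 (W = -(5 - 10)*(-4 - 1)/7 = -(-5)*(-5)/7 = -⅐*25 = -25/7 ≈ -3.5714)
x(Y, V) = (7 + Y)/(-18 + V)
q*x(-22, W) - 433 = 132*((7 - 22)/(-18 - 25/7)) - 433 = 132*(-15/(-151/7)) - 433 = 132*(-7/151*(-15)) - 433 = 132*(105/151) - 433 = 13860/151 - 433 = -51523/151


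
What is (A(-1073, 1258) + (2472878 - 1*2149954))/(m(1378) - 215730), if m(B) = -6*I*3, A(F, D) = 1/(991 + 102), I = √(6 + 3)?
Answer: -352955933/235851912 ≈ -1.4965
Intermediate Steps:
I = 3 (I = √9 = 3)
A(F, D) = 1/1093
m(B) = -54 (m(B) = -6*3*3 = -18*3 = -54)
(A(-1073, 1258) + (2472878 - 1*2149954))/(m(1378) - 215730) = (1/1093 + (2472878 - 1*2149954))/(-54 - 215730) = (1/1093 + (2472878 - 2149954))/(-215784) = (1/1093 + 322924)*(-1/215784) = (352955933/1093)*(-1/215784) = -352955933/235851912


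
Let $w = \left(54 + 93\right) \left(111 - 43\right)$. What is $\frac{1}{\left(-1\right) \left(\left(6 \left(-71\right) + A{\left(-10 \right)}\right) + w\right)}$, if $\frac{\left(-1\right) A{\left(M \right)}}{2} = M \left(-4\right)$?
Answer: $- \frac{1}{9490} \approx -0.00010537$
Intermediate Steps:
$A{\left(M \right)} = 8 M$ ($A{\left(M \right)} = - 2 M \left(-4\right) = - 2 \left(- 4 M\right) = 8 M$)
$w = 9996$ ($w = 147 \cdot 68 = 9996$)
$\frac{1}{\left(-1\right) \left(\left(6 \left(-71\right) + A{\left(-10 \right)}\right) + w\right)} = \frac{1}{\left(-1\right) \left(\left(6 \left(-71\right) + 8 \left(-10\right)\right) + 9996\right)} = \frac{1}{\left(-1\right) \left(\left(-426 - 80\right) + 9996\right)} = \frac{1}{\left(-1\right) \left(-506 + 9996\right)} = \frac{1}{\left(-1\right) 9490} = \frac{1}{-9490} = - \frac{1}{9490}$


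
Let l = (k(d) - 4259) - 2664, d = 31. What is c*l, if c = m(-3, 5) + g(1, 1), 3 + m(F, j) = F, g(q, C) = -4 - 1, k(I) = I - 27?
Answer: 76109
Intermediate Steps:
k(I) = -27 + I
g(q, C) = -5
m(F, j) = -3 + F
l = -6919 (l = ((-27 + 31) - 4259) - 2664 = (4 - 4259) - 2664 = -4255 - 2664 = -6919)
c = -11 (c = (-3 - 3) - 5 = -6 - 5 = -11)
c*l = -11*(-6919) = 76109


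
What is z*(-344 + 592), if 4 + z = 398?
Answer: 97712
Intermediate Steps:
z = 394 (z = -4 + 398 = 394)
z*(-344 + 592) = 394*(-344 + 592) = 394*248 = 97712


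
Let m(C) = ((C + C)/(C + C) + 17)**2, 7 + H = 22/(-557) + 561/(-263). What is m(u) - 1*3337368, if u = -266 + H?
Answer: -3337044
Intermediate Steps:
H = -1343700/146491 (H = -7 + (22/(-557) + 561/(-263)) = -7 + (22*(-1/557) + 561*(-1/263)) = -7 + (-22/557 - 561/263) = -7 - 318263/146491 = -1343700/146491 ≈ -9.1726)
u = -40310306/146491 (u = -266 - 1343700/146491 = -40310306/146491 ≈ -275.17)
m(C) = 324 (m(C) = ((2*C)/((2*C)) + 17)**2 = ((2*C)*(1/(2*C)) + 17)**2 = (1 + 17)**2 = 18**2 = 324)
m(u) - 1*3337368 = 324 - 1*3337368 = 324 - 3337368 = -3337044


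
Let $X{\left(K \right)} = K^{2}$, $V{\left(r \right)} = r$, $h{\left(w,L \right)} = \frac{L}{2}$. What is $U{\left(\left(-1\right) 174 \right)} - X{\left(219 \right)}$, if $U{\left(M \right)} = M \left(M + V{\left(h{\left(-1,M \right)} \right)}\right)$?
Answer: $-2547$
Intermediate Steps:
$h{\left(w,L \right)} = \frac{L}{2}$ ($h{\left(w,L \right)} = L \frac{1}{2} = \frac{L}{2}$)
$U{\left(M \right)} = \frac{3 M^{2}}{2}$ ($U{\left(M \right)} = M \left(M + \frac{M}{2}\right) = M \frac{3 M}{2} = \frac{3 M^{2}}{2}$)
$U{\left(\left(-1\right) 174 \right)} - X{\left(219 \right)} = \frac{3 \left(\left(-1\right) 174\right)^{2}}{2} - 219^{2} = \frac{3 \left(-174\right)^{2}}{2} - 47961 = \frac{3}{2} \cdot 30276 - 47961 = 45414 - 47961 = -2547$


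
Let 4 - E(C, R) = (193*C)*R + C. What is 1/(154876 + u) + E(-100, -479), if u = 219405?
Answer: -3460076635475/374281 ≈ -9.2446e+6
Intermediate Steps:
E(C, R) = 4 - C - 193*C*R (E(C, R) = 4 - ((193*C)*R + C) = 4 - (193*C*R + C) = 4 - (C + 193*C*R) = 4 + (-C - 193*C*R) = 4 - C - 193*C*R)
1/(154876 + u) + E(-100, -479) = 1/(154876 + 219405) + (4 - 1*(-100) - 193*(-100)*(-479)) = 1/374281 + (4 + 100 - 9244700) = 1/374281 - 9244596 = -3460076635475/374281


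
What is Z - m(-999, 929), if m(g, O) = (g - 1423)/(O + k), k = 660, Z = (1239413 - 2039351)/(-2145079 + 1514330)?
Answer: 399825080/143180023 ≈ 2.7925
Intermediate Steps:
Z = 799938/630749 (Z = -799938/(-630749) = -799938*(-1/630749) = 799938/630749 ≈ 1.2682)
m(g, O) = (-1423 + g)/(660 + O) (m(g, O) = (g - 1423)/(O + 660) = (-1423 + g)/(660 + O))
Z - m(-999, 929) = 799938/630749 - (-1423 - 999)/(660 + 929) = 799938/630749 - (-2422)/1589 = 799938/630749 - 1*(-346/227) = 799938/630749 + 346/227 = 399825080/143180023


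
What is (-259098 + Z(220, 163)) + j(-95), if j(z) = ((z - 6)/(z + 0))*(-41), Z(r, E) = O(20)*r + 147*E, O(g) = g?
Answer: -21924156/95 ≈ -2.3078e+5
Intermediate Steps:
Z(r, E) = 20*r + 147*E
j(z) = -41*(-6 + z)/z (j(z) = ((-6 + z)/z)*(-41) = -41*(-6 + z)/z)
(-259098 + Z(220, 163)) + j(-95) = (-259098 + (20*220 + 147*163)) + (-41 + 246/(-95)) = (-259098 + (4400 + 23961)) + (-41 + 246*(-1/95)) = (-259098 + 28361) + (-41 - 246/95) = -230737 - 4141/95 = -21924156/95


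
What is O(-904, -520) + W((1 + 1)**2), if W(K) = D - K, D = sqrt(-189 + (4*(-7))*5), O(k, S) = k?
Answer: -908 + I*sqrt(329) ≈ -908.0 + 18.138*I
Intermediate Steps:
D = I*sqrt(329) (D = sqrt(-189 - 28*5) = sqrt(-189 - 140) = sqrt(-329) = I*sqrt(329) ≈ 18.138*I)
W(K) = -K + I*sqrt(329) (W(K) = I*sqrt(329) - K = -K + I*sqrt(329))
O(-904, -520) + W((1 + 1)**2) = -904 + (-(1 + 1)**2 + I*sqrt(329)) = -904 + (-1*2**2 + I*sqrt(329)) = -904 + (-1*4 + I*sqrt(329)) = -904 + (-4 + I*sqrt(329)) = -908 + I*sqrt(329)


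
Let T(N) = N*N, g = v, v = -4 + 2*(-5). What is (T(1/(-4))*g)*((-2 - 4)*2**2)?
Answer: 21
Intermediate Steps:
v = -14 (v = -4 - 10 = -14)
g = -14
T(N) = N**2
(T(1/(-4))*g)*((-2 - 4)*2**2) = ((1/(-4))**2*(-14))*((-2 - 4)*2**2) = ((-1/4)**2*(-14))*(-6*4) = ((1/16)*(-14))*(-24) = -7/8*(-24) = 21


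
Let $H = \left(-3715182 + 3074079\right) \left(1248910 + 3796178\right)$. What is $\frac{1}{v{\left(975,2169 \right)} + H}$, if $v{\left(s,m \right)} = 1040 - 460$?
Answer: $- \frac{1}{3234421051484} \approx -3.0917 \cdot 10^{-13}$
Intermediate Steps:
$H = -3234421052064$ ($H = \left(-641103\right) 5045088 = -3234421052064$)
$v{\left(s,m \right)} = 580$
$\frac{1}{v{\left(975,2169 \right)} + H} = \frac{1}{580 - 3234421052064} = \frac{1}{-3234421051484} = - \frac{1}{3234421051484}$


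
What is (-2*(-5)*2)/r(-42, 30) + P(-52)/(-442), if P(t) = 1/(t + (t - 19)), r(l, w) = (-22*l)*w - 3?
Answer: 123893/167429158 ≈ 0.00073997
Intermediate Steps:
r(l, w) = -3 - 22*l*w (r(l, w) = -22*l*w - 3 = -3 - 22*l*w)
P(t) = 1/(-19 + 2*t) (P(t) = 1/(t + (-19 + t)) = 1/(-19 + 2*t))
(-2*(-5)*2)/r(-42, 30) + P(-52)/(-442) = (-2*(-5)*2)/(-3 - 22*(-42)*30) + 1/((-19 + 2*(-52))*(-442)) = (10*2)/(-3 + 27720) - 1/442/(-19 - 104) = 20/27717 - 1/442/(-123) = 20*(1/27717) - 1/123*(-1/442) = 20/27717 + 1/54366 = 123893/167429158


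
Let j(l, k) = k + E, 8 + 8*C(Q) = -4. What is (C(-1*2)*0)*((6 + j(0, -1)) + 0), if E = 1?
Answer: 0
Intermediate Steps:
C(Q) = -3/2 (C(Q) = -1 + (⅛)*(-4) = -1 - ½ = -3/2)
j(l, k) = 1 + k (j(l, k) = k + 1 = 1 + k)
(C(-1*2)*0)*((6 + j(0, -1)) + 0) = (-3/2*0)*((6 + (1 - 1)) + 0) = 0*((6 + 0) + 0) = 0*(6 + 0) = 0*6 = 0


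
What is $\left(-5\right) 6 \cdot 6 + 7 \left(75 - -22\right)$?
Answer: $499$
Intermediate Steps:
$\left(-5\right) 6 \cdot 6 + 7 \left(75 - -22\right) = \left(-30\right) 6 + 7 \left(75 + 22\right) = -180 + 7 \cdot 97 = -180 + 679 = 499$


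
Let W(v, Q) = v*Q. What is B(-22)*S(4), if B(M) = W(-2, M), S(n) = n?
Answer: 176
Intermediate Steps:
W(v, Q) = Q*v
B(M) = -2*M (B(M) = M*(-2) = -2*M)
B(-22)*S(4) = -2*(-22)*4 = 44*4 = 176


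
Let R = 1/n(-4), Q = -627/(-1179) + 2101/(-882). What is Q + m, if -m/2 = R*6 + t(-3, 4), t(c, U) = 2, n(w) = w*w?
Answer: -1525219/231084 ≈ -6.6003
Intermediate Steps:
n(w) = w²
Q = -213785/115542 (Q = -627*(-1/1179) + 2101*(-1/882) = 209/393 - 2101/882 = -213785/115542 ≈ -1.8503)
R = 1/16 (R = 1/((-4)²) = 1/16 ≈ 0.062500)
m = -19/4 (m = -2*((1/16)*6 + 2) = -2*(3/8 + 2) = -2*19/8 = -19/4 ≈ -4.7500)
Q + m = -213785/115542 - 19/4 = -1525219/231084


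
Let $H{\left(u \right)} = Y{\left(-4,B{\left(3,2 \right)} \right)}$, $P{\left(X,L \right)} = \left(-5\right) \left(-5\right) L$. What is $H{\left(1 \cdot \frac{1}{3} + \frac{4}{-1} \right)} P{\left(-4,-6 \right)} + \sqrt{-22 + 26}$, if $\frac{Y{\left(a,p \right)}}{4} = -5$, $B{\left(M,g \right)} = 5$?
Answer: $3002$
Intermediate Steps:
$P{\left(X,L \right)} = 25 L$
$Y{\left(a,p \right)} = -20$ ($Y{\left(a,p \right)} = 4 \left(-5\right) = -20$)
$H{\left(u \right)} = -20$
$H{\left(1 \cdot \frac{1}{3} + \frac{4}{-1} \right)} P{\left(-4,-6 \right)} + \sqrt{-22 + 26} = - 20 \cdot 25 \left(-6\right) + \sqrt{-22 + 26} = \left(-20\right) \left(-150\right) + \sqrt{4} = 3000 + 2 = 3002$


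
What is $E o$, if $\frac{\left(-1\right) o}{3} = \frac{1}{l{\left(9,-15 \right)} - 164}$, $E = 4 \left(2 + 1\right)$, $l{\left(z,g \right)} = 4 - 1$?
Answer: $\frac{36}{161} \approx 0.2236$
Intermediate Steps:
$l{\left(z,g \right)} = 3$
$E = 12$ ($E = 4 \cdot 3 = 12$)
$o = \frac{3}{161}$ ($o = - \frac{3}{3 - 164} = - \frac{3}{-161} = \left(-3\right) \left(- \frac{1}{161}\right) = \frac{3}{161} \approx 0.018634$)
$E o = 12 \cdot \frac{3}{161} = \frac{36}{161}$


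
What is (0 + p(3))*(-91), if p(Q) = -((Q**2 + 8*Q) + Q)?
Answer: 3276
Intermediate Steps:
p(Q) = -Q**2 - 9*Q (p(Q) = -(Q**2 + 9*Q) = -Q**2 - 9*Q)
(0 + p(3))*(-91) = (0 - 1*3*(9 + 3))*(-91) = (0 - 1*3*12)*(-91) = (0 - 36)*(-91) = -36*(-91) = 3276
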